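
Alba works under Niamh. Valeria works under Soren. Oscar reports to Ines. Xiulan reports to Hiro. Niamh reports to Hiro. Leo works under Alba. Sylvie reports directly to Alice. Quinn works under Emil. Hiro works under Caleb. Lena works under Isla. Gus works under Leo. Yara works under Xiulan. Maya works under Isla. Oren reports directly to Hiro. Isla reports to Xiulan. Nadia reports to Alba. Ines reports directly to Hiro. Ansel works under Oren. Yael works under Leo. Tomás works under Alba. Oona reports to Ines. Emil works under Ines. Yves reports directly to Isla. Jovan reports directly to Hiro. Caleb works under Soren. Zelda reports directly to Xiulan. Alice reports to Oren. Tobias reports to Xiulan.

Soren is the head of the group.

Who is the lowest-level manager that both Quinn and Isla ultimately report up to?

Quinn's chain of managers is Emil, Ines, Hiro, Caleb, Soren. Isla's chain of managers is Xiulan, Hiro, Caleb, Soren. The first manager that appears in both chains is Hiro.

Hiro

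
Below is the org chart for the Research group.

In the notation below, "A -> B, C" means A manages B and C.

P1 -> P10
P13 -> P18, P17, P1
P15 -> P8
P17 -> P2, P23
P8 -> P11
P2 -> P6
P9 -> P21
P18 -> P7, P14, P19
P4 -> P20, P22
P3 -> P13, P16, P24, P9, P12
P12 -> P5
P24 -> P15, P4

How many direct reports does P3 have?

P3 directly manages P13, P16, P24, P9, P12. That is 5 direct reports.

5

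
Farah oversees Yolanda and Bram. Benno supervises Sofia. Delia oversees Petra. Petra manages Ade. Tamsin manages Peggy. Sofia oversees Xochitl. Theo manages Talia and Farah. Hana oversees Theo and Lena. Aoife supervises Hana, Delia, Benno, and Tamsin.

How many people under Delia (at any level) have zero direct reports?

The only person in Delia's organization with no one reporting to them is Ade. That is 1.

1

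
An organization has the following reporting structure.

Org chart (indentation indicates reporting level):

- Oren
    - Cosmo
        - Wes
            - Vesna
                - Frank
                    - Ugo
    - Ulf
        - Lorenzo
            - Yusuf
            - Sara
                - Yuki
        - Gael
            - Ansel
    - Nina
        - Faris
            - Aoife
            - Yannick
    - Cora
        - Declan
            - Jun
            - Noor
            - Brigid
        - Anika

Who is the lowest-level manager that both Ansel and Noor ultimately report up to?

Oren

Ansel's chain of managers is Gael, Ulf, Oren. Noor's chain of managers is Declan, Cora, Oren. The first manager that appears in both chains is Oren.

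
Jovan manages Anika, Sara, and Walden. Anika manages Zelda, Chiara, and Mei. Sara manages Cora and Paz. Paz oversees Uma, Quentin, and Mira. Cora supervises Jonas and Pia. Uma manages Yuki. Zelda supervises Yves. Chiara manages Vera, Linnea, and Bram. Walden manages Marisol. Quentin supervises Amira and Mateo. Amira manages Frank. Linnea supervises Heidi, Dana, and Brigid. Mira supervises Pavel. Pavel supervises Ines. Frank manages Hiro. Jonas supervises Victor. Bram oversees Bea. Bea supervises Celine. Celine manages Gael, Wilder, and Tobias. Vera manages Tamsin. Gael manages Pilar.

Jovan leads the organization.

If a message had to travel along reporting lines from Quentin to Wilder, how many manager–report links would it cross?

9

Quentin is 3 levels below Jovan, and Wilder is 6 levels below Jovan (their lowest common manager). The shortest path runs up from Quentin to Jovan and back down to Wilder: 3 + 6 = 9 links.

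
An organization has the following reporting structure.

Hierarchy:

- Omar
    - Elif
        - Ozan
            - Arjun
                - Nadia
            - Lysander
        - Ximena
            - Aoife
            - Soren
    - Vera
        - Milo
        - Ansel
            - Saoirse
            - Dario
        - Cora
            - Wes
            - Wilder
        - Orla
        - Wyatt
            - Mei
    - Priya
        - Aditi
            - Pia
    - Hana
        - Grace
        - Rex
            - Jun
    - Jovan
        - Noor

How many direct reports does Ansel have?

2

Ansel directly manages Saoirse, Dario. That is 2 direct reports.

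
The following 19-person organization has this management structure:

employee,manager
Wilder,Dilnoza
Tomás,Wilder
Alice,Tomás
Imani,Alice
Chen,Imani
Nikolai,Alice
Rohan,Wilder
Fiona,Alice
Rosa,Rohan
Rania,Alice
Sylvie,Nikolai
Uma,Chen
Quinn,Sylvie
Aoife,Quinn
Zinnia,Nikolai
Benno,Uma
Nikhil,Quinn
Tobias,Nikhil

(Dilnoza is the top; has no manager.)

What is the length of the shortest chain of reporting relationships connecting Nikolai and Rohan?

Nikolai is 3 levels below Wilder, and Rohan is 1 level below Wilder (their lowest common manager). The shortest path runs up from Nikolai to Wilder and back down to Rohan: 3 + 1 = 4 links.

4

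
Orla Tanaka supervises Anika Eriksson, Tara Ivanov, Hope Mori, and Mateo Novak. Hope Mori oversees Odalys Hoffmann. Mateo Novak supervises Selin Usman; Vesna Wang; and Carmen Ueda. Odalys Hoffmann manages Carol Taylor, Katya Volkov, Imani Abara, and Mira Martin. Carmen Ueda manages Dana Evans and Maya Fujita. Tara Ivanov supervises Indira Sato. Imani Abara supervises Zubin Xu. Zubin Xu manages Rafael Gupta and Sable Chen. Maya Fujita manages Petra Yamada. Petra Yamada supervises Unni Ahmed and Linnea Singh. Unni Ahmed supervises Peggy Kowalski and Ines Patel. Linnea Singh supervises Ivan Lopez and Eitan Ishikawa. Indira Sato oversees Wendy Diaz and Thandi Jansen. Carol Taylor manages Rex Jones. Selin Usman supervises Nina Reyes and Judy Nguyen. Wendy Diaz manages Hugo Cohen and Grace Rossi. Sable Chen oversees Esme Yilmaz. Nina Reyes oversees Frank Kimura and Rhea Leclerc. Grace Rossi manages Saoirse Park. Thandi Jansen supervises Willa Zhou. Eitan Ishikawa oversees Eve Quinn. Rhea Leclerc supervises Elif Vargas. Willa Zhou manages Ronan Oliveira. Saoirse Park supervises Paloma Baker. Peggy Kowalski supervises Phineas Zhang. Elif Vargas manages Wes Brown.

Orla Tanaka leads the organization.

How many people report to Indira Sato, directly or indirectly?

Indira Sato directly manages Wendy Diaz, Thandi Jansen. Under Wendy Diaz: Grace Rossi, Saoirse Park, Paloma Baker, Hugo Cohen (4). Under Thandi Jansen: Willa Zhou, Ronan Oliveira (2). So Indira Sato's organization is 2 direct reports plus everyone under them: 5 + 3 = 8.

8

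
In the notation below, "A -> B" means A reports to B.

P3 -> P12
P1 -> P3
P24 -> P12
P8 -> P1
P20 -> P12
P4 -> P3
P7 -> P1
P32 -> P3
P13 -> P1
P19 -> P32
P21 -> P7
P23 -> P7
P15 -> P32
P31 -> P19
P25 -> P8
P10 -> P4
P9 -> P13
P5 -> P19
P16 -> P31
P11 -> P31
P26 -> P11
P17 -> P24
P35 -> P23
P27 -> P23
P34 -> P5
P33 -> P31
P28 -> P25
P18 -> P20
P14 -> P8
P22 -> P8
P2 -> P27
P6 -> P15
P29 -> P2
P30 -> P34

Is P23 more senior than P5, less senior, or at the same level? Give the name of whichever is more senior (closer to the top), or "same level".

Both P23 and P5 are 4 levels below P12.

same level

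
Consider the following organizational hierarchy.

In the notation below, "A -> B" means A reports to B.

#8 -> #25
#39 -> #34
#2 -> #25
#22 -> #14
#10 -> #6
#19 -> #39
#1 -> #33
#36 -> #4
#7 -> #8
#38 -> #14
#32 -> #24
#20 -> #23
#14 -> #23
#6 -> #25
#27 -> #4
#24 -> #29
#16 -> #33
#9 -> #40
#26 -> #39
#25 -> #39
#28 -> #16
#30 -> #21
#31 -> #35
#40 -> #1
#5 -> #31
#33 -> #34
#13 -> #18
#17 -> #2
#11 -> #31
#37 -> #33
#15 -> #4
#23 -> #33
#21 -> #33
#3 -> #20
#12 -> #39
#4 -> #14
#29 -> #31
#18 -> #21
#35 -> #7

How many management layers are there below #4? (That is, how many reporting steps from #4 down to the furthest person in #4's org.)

1

The longest chain under #4 runs #4 → #27, which is 1 level below #4.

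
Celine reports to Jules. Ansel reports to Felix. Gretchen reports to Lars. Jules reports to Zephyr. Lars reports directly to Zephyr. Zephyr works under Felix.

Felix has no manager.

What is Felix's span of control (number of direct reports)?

2

Felix directly manages Zephyr, Ansel. That is 2 direct reports.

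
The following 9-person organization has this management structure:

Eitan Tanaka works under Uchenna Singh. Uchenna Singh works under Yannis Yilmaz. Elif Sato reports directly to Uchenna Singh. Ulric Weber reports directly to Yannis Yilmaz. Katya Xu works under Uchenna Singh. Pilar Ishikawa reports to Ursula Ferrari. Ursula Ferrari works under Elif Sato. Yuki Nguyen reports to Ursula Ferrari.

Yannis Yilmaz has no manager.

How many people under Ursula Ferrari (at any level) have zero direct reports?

The people in Ursula Ferrari's organization with no one reporting to them are Yuki Nguyen, Pilar Ishikawa. That is 2.

2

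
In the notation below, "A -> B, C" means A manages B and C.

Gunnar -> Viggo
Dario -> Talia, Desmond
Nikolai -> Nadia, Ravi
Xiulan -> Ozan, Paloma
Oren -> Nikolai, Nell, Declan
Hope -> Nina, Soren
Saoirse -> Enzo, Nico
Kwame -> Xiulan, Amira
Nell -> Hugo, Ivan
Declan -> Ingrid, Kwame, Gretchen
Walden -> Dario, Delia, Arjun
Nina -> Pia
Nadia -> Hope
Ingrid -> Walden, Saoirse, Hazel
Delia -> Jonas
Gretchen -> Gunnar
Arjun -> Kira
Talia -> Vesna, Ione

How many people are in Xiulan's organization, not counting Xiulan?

Xiulan directly manages Ozan, Paloma. Ozan has no reports. Paloma has no reports. So Xiulan's organization is 2 direct reports plus everyone under them: 1 + 1 = 2.

2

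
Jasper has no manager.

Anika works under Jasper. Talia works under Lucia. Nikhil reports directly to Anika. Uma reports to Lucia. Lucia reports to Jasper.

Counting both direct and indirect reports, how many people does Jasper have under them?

Jasper directly manages Anika, Lucia. Under Anika: Nikhil (1). Under Lucia: Uma, Talia (2). So Jasper's organization is 2 direct reports plus everyone under them: 2 + 3 = 5.

5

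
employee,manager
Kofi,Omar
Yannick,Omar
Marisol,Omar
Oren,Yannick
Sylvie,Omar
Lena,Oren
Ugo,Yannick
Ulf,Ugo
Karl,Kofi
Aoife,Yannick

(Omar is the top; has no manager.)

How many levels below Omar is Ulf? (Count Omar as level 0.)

3

Chain from Ulf up to Omar: Ulf → Ugo → Yannick → Omar. That is 3 steps up, so Ulf is 3 levels below Omar.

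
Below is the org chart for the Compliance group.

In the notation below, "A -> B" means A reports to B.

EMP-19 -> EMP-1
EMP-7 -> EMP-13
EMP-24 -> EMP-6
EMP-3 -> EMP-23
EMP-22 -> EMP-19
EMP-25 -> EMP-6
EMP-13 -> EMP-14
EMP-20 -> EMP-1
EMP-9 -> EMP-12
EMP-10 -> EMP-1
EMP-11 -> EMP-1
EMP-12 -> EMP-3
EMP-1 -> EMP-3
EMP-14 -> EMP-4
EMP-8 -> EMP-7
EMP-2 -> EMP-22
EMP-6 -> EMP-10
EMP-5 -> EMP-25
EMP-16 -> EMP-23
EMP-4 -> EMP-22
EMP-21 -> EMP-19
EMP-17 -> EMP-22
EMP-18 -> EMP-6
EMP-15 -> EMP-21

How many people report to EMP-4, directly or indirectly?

4

EMP-4 directly manages EMP-14. Under EMP-14: EMP-13, EMP-7, EMP-8 (3). That's 4 in total.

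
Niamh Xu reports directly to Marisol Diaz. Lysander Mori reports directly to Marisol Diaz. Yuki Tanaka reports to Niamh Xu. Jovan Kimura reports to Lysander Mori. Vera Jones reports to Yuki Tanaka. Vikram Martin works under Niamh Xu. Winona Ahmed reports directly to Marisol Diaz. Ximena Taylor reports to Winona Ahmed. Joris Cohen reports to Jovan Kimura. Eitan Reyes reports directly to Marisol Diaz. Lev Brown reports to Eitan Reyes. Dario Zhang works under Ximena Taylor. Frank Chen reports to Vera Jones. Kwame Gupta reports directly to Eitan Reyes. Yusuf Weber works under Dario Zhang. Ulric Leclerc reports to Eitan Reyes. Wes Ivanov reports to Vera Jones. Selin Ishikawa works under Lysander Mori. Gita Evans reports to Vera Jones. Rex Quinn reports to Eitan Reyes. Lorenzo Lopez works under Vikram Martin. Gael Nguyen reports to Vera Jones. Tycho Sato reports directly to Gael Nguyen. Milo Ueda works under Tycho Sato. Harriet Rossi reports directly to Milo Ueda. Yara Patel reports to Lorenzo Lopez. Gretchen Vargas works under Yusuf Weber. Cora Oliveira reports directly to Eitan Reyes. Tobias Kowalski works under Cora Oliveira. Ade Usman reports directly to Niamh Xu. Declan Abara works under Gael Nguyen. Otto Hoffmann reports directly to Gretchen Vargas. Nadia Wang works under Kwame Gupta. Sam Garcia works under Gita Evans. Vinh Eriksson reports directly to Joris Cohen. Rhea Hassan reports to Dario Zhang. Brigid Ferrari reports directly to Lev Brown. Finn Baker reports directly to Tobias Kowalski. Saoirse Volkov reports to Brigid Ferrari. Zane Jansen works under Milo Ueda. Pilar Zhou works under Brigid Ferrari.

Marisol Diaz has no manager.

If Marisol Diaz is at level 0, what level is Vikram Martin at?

Chain from Vikram Martin up to Marisol Diaz: Vikram Martin → Niamh Xu → Marisol Diaz. That is 2 steps up, so Vikram Martin is 2 levels below Marisol Diaz.

2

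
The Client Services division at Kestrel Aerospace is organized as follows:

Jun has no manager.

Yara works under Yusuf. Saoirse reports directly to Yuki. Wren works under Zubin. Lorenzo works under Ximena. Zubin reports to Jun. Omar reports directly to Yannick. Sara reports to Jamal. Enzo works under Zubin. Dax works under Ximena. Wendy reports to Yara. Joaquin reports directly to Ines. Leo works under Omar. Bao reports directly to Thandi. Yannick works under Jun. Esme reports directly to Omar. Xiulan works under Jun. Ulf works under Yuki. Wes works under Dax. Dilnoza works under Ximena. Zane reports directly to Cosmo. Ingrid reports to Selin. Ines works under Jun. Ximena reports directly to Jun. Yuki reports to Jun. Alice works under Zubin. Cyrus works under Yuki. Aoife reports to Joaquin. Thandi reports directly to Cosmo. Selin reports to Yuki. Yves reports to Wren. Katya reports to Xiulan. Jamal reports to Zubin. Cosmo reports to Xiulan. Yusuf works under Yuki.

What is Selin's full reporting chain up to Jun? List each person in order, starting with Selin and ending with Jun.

Selin reports to Yuki. Yuki reports to Jun. Jun is at the top.

Selin -> Yuki -> Jun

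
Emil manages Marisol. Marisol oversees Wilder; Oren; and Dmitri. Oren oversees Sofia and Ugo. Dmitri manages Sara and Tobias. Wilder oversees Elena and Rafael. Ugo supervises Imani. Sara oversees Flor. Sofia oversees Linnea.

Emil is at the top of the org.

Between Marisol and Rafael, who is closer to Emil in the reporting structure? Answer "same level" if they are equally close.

Marisol is 1 level below Emil; Rafael is 3. Marisol is higher.

Marisol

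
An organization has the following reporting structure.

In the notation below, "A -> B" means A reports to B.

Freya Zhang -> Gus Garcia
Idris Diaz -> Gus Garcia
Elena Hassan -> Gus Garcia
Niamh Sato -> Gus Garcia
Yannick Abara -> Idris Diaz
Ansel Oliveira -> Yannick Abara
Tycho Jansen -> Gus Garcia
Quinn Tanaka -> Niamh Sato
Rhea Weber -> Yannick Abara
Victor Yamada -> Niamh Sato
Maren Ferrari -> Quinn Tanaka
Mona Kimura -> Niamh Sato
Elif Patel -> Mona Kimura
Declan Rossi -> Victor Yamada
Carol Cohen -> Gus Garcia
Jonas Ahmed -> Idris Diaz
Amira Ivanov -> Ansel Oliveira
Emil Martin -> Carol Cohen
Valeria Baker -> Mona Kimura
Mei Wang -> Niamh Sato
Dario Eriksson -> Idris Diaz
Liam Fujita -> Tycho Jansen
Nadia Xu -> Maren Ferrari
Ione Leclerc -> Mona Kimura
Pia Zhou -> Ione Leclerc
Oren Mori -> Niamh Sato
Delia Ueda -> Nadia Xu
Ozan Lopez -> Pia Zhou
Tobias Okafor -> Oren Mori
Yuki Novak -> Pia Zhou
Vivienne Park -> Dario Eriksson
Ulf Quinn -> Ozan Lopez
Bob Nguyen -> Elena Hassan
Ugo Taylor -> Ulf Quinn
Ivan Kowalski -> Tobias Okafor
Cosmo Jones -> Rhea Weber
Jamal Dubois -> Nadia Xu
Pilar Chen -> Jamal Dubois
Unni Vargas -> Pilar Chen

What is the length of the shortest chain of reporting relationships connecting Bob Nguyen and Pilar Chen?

8

Bob Nguyen is 2 levels below Gus Garcia, and Pilar Chen is 6 levels below Gus Garcia (their lowest common manager). The shortest path runs up from Bob Nguyen to Gus Garcia and back down to Pilar Chen: 2 + 6 = 8 links.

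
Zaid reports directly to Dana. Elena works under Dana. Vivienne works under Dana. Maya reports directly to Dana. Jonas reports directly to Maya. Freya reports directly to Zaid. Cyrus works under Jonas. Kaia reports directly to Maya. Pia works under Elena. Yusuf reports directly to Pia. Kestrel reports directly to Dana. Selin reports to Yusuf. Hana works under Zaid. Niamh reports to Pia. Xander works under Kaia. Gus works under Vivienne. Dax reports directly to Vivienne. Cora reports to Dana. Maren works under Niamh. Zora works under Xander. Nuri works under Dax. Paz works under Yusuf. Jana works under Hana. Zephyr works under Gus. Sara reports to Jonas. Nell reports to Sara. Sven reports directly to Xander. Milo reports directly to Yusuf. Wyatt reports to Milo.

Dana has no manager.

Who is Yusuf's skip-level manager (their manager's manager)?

Elena

Yusuf reports to Pia, and Pia reports to Elena. So Yusuf's skip-level manager is Elena.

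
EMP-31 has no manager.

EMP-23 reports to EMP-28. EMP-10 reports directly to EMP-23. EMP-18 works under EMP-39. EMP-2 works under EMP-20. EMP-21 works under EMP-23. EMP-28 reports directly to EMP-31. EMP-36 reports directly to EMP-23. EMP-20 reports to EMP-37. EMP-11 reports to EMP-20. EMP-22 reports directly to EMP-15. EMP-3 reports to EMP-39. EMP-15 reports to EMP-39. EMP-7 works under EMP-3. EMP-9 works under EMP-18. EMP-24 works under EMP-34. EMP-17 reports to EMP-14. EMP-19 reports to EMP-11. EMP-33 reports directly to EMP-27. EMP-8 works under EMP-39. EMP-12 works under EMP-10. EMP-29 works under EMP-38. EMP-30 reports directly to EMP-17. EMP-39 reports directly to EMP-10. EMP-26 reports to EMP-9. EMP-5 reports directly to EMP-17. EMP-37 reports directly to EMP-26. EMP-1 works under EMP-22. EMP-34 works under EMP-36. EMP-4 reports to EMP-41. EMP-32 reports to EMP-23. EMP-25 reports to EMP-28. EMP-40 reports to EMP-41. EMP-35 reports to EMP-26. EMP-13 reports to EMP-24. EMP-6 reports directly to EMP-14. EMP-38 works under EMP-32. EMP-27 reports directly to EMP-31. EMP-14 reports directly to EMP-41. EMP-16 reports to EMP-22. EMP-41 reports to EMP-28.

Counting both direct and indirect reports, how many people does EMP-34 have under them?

EMP-34 directly manages EMP-24. Under EMP-24: EMP-13 (1). That's 2 in total.

2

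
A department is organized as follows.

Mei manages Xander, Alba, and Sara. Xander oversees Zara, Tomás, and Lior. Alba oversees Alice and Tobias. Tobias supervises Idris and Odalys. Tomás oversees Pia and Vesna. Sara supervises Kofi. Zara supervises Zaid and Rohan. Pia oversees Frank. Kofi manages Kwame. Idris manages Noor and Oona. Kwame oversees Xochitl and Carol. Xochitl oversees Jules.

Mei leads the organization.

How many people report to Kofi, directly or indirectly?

4

Kofi directly manages Kwame. Under Kwame: Carol, Xochitl, Jules (3). That's 4 in total.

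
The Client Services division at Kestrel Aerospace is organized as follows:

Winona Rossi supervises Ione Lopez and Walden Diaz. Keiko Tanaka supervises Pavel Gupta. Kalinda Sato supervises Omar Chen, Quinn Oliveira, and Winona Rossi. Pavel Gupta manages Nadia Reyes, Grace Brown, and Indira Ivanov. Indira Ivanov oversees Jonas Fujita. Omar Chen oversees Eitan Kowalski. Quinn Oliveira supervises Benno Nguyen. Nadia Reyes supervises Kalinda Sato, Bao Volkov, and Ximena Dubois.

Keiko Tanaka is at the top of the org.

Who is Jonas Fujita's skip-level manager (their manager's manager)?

Pavel Gupta

Jonas Fujita reports to Indira Ivanov, and Indira Ivanov reports to Pavel Gupta. So Jonas Fujita's skip-level manager is Pavel Gupta.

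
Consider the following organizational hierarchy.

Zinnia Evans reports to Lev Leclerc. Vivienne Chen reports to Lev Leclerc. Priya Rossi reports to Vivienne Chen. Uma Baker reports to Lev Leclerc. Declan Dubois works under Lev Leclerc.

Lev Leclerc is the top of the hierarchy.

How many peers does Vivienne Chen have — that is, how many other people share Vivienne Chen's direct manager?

Vivienne Chen reports to Lev Leclerc. Lev Leclerc's other direct reports are Zinnia Evans, Uma Baker, Declan Dubois — 3 peers.

3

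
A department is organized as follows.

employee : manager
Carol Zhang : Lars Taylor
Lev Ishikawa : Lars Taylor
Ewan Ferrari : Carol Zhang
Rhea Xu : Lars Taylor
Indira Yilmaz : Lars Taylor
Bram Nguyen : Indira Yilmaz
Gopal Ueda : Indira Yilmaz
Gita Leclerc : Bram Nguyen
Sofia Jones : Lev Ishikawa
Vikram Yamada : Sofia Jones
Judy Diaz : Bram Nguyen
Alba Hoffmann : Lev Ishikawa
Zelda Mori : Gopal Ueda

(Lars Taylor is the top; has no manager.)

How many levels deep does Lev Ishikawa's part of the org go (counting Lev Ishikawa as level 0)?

The longest chain under Lev Ishikawa runs Lev Ishikawa → Sofia Jones → Vikram Yamada, which is 2 levels below Lev Ishikawa.

2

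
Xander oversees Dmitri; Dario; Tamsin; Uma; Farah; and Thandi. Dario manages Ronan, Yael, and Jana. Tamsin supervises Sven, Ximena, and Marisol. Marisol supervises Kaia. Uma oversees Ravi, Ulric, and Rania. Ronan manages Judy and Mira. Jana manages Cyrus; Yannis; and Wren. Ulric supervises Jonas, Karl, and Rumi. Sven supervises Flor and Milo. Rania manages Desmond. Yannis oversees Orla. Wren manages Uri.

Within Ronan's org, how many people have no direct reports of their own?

2

The people in Ronan's organization with no one reporting to them are Mira, Judy. That is 2.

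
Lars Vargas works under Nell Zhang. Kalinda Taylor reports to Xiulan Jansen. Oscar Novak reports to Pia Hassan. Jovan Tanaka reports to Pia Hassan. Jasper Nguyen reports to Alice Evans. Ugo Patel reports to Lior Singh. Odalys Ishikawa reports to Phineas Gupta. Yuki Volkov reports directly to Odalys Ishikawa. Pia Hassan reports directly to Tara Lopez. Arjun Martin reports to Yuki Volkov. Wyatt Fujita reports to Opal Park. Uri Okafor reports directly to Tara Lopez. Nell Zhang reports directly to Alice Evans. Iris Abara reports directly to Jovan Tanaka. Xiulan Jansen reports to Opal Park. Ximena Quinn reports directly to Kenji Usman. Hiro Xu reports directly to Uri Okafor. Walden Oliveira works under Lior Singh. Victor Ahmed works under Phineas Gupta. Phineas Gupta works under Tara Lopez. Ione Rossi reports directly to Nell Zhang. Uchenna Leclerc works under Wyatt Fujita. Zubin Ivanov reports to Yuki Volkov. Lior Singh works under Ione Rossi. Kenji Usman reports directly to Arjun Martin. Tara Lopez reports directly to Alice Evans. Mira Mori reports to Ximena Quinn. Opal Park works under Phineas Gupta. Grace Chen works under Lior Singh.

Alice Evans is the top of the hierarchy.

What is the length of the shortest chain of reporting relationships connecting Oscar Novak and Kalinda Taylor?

6

Oscar Novak is 2 levels below Tara Lopez, and Kalinda Taylor is 4 levels below Tara Lopez (their lowest common manager). The shortest path runs up from Oscar Novak to Tara Lopez and back down to Kalinda Taylor: 2 + 4 = 6 links.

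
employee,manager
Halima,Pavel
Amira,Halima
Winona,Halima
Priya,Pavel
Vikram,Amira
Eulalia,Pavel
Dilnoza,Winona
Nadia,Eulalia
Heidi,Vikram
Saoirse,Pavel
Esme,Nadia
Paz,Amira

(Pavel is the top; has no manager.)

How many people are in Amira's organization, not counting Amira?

Amira directly manages Vikram, Paz. Under Vikram: Heidi (1). Paz has no reports. So Amira's organization is 2 direct reports plus everyone under them: 2 + 1 = 3.

3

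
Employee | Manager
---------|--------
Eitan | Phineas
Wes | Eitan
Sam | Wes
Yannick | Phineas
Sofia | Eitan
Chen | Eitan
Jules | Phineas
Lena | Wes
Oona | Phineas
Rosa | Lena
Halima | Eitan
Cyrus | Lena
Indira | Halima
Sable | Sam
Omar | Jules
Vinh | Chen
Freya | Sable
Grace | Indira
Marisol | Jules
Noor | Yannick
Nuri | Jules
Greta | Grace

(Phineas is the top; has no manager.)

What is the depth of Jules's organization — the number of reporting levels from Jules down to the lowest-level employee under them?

1

The longest chain under Jules runs Jules → Nuri, which is 1 level below Jules.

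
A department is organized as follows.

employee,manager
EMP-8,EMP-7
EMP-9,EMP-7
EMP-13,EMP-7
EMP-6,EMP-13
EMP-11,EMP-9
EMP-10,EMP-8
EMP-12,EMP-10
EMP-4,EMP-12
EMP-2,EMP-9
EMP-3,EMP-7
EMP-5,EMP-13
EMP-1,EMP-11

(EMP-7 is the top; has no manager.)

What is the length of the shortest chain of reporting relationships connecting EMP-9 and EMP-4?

EMP-9 is 1 level below EMP-7, and EMP-4 is 4 levels below EMP-7 (their lowest common manager). The shortest path runs up from EMP-9 to EMP-7 and back down to EMP-4: 1 + 4 = 5 links.

5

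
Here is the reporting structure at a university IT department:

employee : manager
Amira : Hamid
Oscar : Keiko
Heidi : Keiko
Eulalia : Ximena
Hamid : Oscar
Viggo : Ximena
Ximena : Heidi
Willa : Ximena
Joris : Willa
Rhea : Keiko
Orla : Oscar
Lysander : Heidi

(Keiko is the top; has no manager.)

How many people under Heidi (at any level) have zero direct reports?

The people in Heidi's organization with no one reporting to them are Lysander, Eulalia, Viggo, Joris. That is 4.

4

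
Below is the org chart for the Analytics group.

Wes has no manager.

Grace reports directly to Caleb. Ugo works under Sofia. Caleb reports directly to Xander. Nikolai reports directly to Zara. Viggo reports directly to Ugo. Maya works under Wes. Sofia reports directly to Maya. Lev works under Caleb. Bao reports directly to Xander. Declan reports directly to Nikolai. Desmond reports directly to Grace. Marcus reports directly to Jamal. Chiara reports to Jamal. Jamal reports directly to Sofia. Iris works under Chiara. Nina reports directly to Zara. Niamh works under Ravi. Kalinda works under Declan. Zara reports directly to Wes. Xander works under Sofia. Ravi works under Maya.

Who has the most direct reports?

Sofia

Direct-report counts: Wes has 2; Zara has 2; Nikolai has 1; Declan has 1; Maya has 2; Ravi has 1; Sofia has 3; Jamal has 2; Chiara has 1; Ugo has 1; Xander has 2; Caleb has 2; Grace has 1. The largest is 3, held by Sofia.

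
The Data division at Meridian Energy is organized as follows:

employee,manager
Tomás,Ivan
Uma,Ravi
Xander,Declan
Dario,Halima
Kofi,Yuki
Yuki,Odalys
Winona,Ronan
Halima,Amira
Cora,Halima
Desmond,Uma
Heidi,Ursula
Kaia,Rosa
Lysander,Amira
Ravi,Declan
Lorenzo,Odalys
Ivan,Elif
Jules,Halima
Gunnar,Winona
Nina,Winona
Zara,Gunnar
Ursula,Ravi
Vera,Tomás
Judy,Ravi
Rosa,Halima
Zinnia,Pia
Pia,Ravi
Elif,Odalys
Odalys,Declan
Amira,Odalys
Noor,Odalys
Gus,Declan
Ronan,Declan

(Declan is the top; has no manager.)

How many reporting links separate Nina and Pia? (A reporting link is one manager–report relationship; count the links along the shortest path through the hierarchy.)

Nina is 3 levels below Declan, and Pia is 2 levels below Declan (their lowest common manager). The shortest path runs up from Nina to Declan and back down to Pia: 3 + 2 = 5 links.

5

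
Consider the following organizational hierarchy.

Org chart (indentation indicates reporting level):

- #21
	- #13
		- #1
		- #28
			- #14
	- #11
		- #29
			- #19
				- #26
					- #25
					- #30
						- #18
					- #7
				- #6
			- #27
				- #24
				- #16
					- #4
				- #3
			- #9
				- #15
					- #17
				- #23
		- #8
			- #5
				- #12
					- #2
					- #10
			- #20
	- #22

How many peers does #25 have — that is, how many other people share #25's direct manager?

#25 reports to #26. #26's other direct reports are #30, #7 — 2 peers.

2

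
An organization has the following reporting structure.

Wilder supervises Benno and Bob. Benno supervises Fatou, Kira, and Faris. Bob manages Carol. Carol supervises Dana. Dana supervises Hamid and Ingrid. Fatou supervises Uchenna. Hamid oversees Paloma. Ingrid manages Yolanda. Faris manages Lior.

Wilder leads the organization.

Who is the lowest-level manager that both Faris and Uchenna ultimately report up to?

Benno

Faris's chain of managers is Benno, Wilder. Uchenna's chain of managers is Fatou, Benno, Wilder. The first manager that appears in both chains is Benno.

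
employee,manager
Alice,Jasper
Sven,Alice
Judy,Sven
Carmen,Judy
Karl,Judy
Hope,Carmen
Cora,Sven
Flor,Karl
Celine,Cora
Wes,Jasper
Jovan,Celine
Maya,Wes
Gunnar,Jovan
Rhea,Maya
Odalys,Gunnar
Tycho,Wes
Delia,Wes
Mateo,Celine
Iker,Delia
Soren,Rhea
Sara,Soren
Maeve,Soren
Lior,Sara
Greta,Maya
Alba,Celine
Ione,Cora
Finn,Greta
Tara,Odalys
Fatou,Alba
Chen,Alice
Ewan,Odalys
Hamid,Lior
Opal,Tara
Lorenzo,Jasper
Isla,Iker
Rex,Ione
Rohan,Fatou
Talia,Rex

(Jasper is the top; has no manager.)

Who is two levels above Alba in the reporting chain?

Alba reports to Celine, and Celine reports to Cora. So Alba's skip-level manager is Cora.

Cora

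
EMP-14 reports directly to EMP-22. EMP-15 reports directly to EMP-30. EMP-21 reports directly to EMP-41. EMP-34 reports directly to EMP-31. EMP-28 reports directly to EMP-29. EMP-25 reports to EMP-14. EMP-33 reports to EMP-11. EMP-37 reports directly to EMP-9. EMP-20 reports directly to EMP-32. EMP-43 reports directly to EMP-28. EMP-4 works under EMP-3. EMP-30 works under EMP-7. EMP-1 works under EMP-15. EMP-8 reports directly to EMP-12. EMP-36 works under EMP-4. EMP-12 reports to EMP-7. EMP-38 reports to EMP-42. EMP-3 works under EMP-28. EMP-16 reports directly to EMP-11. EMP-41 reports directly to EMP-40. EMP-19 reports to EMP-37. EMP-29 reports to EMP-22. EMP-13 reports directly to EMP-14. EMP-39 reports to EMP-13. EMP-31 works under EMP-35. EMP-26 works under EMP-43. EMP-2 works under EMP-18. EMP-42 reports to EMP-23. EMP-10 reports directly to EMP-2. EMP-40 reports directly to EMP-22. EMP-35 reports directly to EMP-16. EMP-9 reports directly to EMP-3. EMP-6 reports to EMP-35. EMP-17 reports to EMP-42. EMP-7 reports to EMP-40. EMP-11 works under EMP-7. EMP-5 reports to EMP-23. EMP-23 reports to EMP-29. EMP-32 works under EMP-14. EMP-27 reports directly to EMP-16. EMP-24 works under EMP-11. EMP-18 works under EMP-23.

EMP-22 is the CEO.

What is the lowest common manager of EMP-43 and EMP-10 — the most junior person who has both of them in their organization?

EMP-43's chain of managers is EMP-28, EMP-29, EMP-22. EMP-10's chain of managers is EMP-2, EMP-18, EMP-23, EMP-29, EMP-22. The first manager that appears in both chains is EMP-29.

EMP-29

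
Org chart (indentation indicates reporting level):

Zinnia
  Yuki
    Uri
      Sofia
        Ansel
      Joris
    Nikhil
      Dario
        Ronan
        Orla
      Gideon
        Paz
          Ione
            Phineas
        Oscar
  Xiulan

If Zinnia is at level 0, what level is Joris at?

3

Chain from Joris up to Zinnia: Joris → Uri → Yuki → Zinnia. That is 3 steps up, so Joris is 3 levels below Zinnia.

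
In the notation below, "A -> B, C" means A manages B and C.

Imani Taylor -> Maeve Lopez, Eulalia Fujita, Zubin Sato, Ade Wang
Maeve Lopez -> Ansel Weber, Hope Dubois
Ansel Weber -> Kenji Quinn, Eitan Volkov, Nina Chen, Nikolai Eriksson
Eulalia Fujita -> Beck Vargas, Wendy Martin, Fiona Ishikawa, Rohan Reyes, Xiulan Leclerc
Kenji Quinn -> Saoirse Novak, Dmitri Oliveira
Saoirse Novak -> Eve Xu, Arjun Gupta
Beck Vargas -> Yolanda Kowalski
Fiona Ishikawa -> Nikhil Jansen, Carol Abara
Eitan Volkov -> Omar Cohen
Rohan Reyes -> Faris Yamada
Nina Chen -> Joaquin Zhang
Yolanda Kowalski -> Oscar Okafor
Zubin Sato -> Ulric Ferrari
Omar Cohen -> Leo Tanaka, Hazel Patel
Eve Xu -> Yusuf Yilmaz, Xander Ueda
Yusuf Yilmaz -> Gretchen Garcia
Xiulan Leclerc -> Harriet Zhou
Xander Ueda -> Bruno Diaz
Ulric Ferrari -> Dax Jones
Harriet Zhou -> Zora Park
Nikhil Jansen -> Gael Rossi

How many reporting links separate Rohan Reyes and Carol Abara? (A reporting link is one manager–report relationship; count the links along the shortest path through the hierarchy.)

Rohan Reyes is 1 level below Eulalia Fujita, and Carol Abara is 2 levels below Eulalia Fujita (their lowest common manager). The shortest path runs up from Rohan Reyes to Eulalia Fujita and back down to Carol Abara: 1 + 2 = 3 links.

3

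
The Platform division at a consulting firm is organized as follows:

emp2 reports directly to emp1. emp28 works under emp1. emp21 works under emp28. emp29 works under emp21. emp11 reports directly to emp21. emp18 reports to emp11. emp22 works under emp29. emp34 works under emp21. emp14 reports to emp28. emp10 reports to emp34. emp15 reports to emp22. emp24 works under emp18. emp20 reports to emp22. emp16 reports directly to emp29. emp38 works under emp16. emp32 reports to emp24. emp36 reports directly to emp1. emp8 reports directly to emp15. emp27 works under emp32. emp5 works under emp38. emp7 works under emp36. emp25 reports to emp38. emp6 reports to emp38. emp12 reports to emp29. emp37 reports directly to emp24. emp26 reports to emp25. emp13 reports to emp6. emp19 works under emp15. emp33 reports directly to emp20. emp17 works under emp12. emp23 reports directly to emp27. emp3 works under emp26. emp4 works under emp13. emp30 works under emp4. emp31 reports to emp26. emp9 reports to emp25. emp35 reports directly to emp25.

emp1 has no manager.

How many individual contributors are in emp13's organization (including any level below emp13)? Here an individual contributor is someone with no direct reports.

The only person in emp13's organization with no one reporting to them is emp30. That is 1.

1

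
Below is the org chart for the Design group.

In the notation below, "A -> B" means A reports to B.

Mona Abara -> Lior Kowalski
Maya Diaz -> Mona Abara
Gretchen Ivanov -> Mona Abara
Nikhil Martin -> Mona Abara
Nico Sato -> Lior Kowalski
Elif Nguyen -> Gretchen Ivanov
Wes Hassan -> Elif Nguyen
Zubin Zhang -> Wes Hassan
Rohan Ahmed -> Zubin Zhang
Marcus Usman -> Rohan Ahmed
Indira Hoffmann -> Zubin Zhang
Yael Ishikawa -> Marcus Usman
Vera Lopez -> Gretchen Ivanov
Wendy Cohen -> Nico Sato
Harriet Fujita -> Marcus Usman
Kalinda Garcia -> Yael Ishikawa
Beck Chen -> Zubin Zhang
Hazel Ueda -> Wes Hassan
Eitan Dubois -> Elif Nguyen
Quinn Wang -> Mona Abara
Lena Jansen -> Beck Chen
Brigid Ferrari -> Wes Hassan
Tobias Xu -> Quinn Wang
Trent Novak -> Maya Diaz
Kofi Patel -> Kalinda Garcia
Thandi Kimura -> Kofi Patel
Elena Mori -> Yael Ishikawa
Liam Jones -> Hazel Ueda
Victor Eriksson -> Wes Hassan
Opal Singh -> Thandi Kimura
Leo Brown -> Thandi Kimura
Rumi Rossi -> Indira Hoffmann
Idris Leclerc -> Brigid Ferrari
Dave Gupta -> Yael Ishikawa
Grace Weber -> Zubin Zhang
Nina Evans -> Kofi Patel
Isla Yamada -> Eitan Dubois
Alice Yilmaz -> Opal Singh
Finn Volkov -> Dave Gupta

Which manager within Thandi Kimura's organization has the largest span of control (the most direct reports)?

Thandi Kimura

Direct-report counts within Thandi Kimura's organization: Thandi Kimura has 2; Opal Singh has 1. The largest is 2, held by Thandi Kimura.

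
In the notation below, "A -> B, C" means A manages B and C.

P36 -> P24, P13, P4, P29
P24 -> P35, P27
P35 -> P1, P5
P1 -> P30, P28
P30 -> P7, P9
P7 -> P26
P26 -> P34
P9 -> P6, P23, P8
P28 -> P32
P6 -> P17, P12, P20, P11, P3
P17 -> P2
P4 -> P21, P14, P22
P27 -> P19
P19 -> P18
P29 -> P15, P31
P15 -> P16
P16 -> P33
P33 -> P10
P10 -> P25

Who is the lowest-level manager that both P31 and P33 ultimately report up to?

P31's chain of managers is P29, P36. P33's chain of managers is P16, P15, P29, P36. The first manager that appears in both chains is P29.

P29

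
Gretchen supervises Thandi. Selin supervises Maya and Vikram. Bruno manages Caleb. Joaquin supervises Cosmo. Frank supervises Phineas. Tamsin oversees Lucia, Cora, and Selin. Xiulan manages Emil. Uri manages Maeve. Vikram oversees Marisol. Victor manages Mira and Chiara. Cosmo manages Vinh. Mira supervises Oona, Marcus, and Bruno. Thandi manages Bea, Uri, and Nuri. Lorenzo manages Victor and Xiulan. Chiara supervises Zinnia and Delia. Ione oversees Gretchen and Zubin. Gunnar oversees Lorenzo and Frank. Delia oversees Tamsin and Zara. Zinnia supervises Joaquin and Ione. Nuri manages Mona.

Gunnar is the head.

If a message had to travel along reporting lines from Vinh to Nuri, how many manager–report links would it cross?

7

Vinh is 3 levels below Zinnia, and Nuri is 4 levels below Zinnia (their lowest common manager). The shortest path runs up from Vinh to Zinnia and back down to Nuri: 3 + 4 = 7 links.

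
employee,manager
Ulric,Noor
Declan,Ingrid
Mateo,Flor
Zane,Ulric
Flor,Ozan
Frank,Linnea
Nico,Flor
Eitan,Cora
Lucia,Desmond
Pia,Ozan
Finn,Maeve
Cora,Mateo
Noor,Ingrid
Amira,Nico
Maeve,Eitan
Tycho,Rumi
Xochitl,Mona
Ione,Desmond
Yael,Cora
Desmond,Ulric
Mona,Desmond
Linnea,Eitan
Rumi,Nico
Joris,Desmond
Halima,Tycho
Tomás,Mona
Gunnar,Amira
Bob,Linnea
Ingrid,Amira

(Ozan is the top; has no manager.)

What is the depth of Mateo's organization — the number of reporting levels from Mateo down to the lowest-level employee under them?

The longest chain under Mateo runs Mateo → Cora → Eitan → Linnea → Frank, which is 4 levels below Mateo.

4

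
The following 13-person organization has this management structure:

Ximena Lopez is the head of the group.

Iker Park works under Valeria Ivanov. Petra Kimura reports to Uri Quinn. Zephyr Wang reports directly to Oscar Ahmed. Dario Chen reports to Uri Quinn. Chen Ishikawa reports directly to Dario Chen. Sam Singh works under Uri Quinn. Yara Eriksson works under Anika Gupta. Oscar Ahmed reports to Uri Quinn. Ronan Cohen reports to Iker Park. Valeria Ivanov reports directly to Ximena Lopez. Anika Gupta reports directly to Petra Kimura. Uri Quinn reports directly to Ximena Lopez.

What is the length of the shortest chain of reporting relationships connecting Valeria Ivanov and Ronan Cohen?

2

Ronan Cohen is in Valeria Ivanov's organization: the chain from Ronan Cohen up to Valeria Ivanov is Ronan Cohen → Iker Park → Valeria Ivanov, which is 2 links.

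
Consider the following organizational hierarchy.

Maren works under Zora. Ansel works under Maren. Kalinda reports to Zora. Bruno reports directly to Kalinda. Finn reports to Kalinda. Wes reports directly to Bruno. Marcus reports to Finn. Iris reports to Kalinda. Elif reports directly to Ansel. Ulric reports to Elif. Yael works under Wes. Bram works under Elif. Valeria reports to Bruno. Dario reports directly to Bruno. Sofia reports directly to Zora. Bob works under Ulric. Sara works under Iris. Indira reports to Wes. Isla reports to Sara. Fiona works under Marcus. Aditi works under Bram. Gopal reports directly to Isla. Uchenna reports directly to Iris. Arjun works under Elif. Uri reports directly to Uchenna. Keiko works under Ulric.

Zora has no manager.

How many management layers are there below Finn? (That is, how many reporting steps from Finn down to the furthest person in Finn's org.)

2

The longest chain under Finn runs Finn → Marcus → Fiona, which is 2 levels below Finn.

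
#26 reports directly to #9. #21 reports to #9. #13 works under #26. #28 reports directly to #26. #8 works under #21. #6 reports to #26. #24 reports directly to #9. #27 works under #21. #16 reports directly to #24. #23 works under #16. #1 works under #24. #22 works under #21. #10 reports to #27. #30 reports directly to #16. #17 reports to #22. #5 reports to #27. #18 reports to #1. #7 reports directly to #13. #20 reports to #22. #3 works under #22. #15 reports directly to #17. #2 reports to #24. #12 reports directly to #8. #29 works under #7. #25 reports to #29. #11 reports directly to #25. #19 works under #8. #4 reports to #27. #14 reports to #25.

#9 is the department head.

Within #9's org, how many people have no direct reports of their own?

The people in #9's organization with no one reporting to them are #2, #18, #30, #23, #3, #20, #15, #4, #5, #10, #19, #12, #6, #28, #14, #11. That is 16.

16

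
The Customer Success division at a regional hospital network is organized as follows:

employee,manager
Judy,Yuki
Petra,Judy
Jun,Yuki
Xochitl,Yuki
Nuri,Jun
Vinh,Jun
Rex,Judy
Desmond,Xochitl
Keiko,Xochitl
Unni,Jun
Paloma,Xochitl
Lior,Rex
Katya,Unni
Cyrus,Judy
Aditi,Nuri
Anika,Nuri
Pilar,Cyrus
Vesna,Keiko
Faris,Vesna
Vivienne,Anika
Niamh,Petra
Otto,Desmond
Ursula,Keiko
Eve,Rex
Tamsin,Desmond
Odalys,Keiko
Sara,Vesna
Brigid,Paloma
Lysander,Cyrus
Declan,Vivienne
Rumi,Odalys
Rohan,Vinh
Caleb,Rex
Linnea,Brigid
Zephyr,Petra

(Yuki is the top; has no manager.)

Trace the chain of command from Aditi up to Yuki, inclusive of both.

Aditi reports to Nuri. Nuri reports to Jun. Jun reports to Yuki. Yuki is at the top.

Aditi -> Nuri -> Jun -> Yuki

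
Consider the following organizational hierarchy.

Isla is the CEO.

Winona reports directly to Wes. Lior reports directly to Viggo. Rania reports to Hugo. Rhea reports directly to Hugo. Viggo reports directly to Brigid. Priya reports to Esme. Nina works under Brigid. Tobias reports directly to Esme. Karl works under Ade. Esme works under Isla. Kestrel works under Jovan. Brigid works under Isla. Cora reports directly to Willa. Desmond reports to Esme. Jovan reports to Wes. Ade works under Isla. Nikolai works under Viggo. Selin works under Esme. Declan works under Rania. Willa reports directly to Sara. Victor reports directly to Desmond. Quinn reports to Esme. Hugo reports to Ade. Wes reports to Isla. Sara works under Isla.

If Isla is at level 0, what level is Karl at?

2

Chain from Karl up to Isla: Karl → Ade → Isla. That is 2 steps up, so Karl is 2 levels below Isla.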